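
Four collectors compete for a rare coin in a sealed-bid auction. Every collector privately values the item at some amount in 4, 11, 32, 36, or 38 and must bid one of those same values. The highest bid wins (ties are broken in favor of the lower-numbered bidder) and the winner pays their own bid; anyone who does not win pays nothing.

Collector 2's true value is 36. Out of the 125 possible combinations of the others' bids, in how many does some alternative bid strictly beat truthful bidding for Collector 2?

Others bid (4, 4, 4): truth gives 0; bid 11 gives 25 > 0. Violating.
Others bid (4, 4, 11): truth gives 0; bid 11 gives 25 > 0. Violating.
Others bid (4, 4, 32): truth gives 0; bid 32 gives 4 > 0. Violating.
Others bid (4, 11, 4): truth gives 0; bid 11 gives 25 > 0. Violating.
Others bid (4, 4, 36): truth gives 0; no alternative beats it.
Others bid (4, 4, 38): truth gives 0; no alternative beats it.
(Checking all 125 profiles: 18 have a profitable deviation, 107 do not.)

18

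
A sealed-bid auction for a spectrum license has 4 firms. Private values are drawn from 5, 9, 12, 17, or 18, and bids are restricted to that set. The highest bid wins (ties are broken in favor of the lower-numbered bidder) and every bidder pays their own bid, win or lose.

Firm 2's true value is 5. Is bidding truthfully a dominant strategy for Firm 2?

Consider the case where Firm 1 bids 5, Firm 3 bids 5 and Firm 4 bids 5.
Truthful bid 5: loses but pays 5, utility -5.
Bid 9 instead: wins, pays 9, utility 5 - 9 = -4.
Since -4 > -5, bidding 9 is strictly better here, so truthful bidding is not dominant.

No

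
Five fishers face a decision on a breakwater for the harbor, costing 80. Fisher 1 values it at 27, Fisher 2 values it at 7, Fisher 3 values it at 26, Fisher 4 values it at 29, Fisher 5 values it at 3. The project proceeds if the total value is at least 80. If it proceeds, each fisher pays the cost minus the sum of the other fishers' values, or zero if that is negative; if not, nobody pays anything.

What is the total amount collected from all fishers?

46

Total value 92 ≥ cost 80, so it is built.
Fisher 1: others sum to 65; max(0, 80 - 65) = 15.
Fisher 2: others sum to 85; max(0, 80 - 85) = 0.
Fisher 3: others sum to 66; max(0, 80 - 66) = 14.
Fisher 4: others sum to 63; max(0, 80 - 63) = 17.
Fisher 5: others sum to 89; max(0, 80 - 89) = 0.
Total collected = 15 + 0 + 14 + 17 + 0 = 46.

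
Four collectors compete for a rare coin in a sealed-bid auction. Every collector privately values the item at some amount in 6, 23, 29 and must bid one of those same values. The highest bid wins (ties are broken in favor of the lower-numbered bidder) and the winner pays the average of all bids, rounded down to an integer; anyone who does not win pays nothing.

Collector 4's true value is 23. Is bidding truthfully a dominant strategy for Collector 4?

No

Consider the case where Collector 1 bids 6, Collector 2 bids 6 and Collector 3 bids 23.
Truthful bid 23: loses, pays 0, utility 0.
Bid 29 instead: wins, pays 16, utility 23 - 16 = 7.
Since 7 > 0, bidding 29 is strictly better here, so truthful bidding is not dominant.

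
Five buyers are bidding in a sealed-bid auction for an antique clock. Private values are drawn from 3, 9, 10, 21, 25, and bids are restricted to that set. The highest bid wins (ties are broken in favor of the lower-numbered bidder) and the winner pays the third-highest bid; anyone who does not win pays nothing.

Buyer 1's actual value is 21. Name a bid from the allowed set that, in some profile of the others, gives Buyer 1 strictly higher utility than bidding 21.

Suppose Buyer 2 bids 3, Buyer 3 bids 3, Buyer 4 bids 3 and Buyer 5 bids 25.
Bid 21: loses, pays 0, utility 0.
Bid 25: wins, pays 3, utility 21 - 3 = 18.
So bidding 25 beats truth here (18 > 0).

25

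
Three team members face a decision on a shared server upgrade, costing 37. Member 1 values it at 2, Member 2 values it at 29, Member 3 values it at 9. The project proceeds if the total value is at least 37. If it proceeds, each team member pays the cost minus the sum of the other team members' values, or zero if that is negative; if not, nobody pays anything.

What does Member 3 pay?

Total value 40 ≥ cost 37, so the project is built.
The other team members' values sum to 31.
Cost minus that sum is 37 - 31 = 6.

6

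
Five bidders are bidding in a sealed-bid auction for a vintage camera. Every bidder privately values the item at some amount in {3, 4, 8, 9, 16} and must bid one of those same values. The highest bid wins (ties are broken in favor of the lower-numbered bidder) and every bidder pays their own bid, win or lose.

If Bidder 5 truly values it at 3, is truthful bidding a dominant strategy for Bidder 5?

Consider the case where Bidder 1 bids 3, Bidder 2 bids 3, Bidder 3 bids 3 and Bidder 4 bids 3.
Truthful bid 3: loses but pays 3, utility -3.
Bid 4 instead: wins, pays 4, utility 3 - 4 = -1.
Since -1 > -3, bidding 4 is strictly better here, so truthful bidding is not dominant.

No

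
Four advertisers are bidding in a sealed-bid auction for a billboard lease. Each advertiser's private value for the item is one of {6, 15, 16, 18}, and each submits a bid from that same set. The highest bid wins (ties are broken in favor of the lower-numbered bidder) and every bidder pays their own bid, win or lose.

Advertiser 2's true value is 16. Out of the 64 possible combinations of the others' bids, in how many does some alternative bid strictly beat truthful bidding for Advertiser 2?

50

Others bid (6, 6, 6): truth gives 0; bid 15 gives 1 > 0. Violating.
Others bid (6, 6, 15): truth gives 0; bid 15 gives 1 > 0. Violating.
Others bid (6, 6, 18): truth gives -16; bid 18 gives -2 > -16. Violating.
Others bid (6, 15, 6): truth gives 0; bid 15 gives 1 > 0. Violating.
Others bid (6, 6, 16): truth gives 0; no alternative beats it.
Others bid (6, 15, 16): truth gives 0; no alternative beats it.
(Checking all 64 profiles: 50 have a profitable deviation, 14 do not.)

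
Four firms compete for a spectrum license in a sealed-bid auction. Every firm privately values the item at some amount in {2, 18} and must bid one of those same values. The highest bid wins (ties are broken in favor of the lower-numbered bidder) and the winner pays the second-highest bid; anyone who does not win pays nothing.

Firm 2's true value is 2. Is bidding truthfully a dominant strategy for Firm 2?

Check each profile of the others' bids and compare truth against every alternative bid.
Others bid (2, 2, 18): truth gives 0, best alternative gives -16.
Others bid (2, 18, 2): truth gives 0, best alternative gives -16.
Others bid (2, 18, 18): truth gives 0, best alternative gives -16.
Others bid (2, 2, 2): truth gives 0, best alternative gives 0.
Others bid (18, 2, 2): truth gives 0, best alternative gives 0.
Others bid (18, 2, 18): truth gives 0, best alternative gives 0.
(Remaining 2 profiles checked similarly; truth is weakly best in each.)
In every case the truthful bid is at least as good as any alternative, so it is a dominant strategy.

Yes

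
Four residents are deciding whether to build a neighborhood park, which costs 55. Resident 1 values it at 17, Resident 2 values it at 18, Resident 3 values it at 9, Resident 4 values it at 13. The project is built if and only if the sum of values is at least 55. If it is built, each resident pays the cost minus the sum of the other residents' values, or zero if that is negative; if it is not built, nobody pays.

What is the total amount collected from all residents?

Total value 57 ≥ cost 55, so it is built.
Resident 1: others sum to 40; max(0, 55 - 40) = 15.
Resident 2: others sum to 39; max(0, 55 - 39) = 16.
Resident 3: others sum to 48; max(0, 55 - 48) = 7.
Resident 4: others sum to 44; max(0, 55 - 44) = 11.
Total collected = 15 + 16 + 7 + 11 = 49.

49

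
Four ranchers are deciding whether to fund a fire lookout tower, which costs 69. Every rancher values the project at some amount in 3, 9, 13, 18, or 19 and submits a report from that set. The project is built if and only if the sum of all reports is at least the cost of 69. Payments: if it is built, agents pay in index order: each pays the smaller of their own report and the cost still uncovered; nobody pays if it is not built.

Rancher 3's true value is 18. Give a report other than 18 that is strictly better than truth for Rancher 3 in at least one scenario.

Suppose Rancher 1 reports 18, Rancher 2 reports 19 and Rancher 4 reports 19.
Report 18: project built, pays 18, utility 18 - 18 = 0.
Report 13: project built, pays 13, utility 18 - 13 = 5.
So reporting 13 beats truth here (5 > 0).

13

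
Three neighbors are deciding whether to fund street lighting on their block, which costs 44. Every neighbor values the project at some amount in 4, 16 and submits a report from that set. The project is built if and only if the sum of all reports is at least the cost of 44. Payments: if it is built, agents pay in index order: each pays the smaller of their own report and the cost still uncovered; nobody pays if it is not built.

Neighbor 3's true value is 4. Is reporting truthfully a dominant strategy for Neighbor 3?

Check each profile of the others' reports and compare truth against every alternative report.
Others report (16, 16): truth gives 0, best alternative gives -8.
Others report (4, 4): truth gives 0, best alternative gives 0.
Others report (4, 16): truth gives 0, best alternative gives 0.
Others report (16, 4): truth gives 0, best alternative gives 0.
In every case the truthful report is at least as good as any alternative, so it is a dominant strategy.

Yes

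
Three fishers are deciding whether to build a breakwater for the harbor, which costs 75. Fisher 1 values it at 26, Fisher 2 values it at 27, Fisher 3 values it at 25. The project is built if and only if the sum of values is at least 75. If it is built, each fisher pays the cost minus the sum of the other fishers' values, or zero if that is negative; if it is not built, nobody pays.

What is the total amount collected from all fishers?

69

Total value 78 ≥ cost 75, so it is built.
Fisher 1: others sum to 52; max(0, 75 - 52) = 23.
Fisher 2: others sum to 51; max(0, 75 - 51) = 24.
Fisher 3: others sum to 53; max(0, 75 - 53) = 22.
Total collected = 23 + 24 + 22 = 69.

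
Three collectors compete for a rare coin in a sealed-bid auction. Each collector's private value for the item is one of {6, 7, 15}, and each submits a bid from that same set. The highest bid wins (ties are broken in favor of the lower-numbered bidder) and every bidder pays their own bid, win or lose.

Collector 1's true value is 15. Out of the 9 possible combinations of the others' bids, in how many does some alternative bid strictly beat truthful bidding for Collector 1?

4

Others bid (6, 6): truth gives 0; bid 6 gives 9 > 0. Violating.
Others bid (6, 7): truth gives 0; bid 7 gives 8 > 0. Violating.
Others bid (7, 6): truth gives 0; bid 7 gives 8 > 0. Violating.
Others bid (7, 7): truth gives 0; bid 7 gives 8 > 0. Violating.
Others bid (6, 15): truth gives 0; no alternative beats it.
Others bid (7, 15): truth gives 0; no alternative beats it.
(Checking all 9 profiles: 4 have a profitable deviation, 5 do not.)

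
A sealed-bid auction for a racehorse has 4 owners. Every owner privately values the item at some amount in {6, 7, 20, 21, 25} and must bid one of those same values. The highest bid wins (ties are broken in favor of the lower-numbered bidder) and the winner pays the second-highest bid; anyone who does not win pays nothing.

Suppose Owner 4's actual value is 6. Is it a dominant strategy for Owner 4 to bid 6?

Yes

Check each profile of the others' bids and compare truth against every alternative bid.
Others bid (6, 6, 6): truth gives 0, best alternative gives 0.
Others bid (6, 6, 7): truth gives 0, best alternative gives 0.
Others bid (6, 6, 20): truth gives 0, best alternative gives 0.
Others bid (6, 6, 21): truth gives 0, best alternative gives 0.
Others bid (6, 6, 25): truth gives 0, best alternative gives 0.
Others bid (6, 7, 6): truth gives 0, best alternative gives 0.
(Remaining 119 profiles checked similarly; truth is weakly best in each.)
In every case the truthful bid is at least as good as any alternative, so it is a dominant strategy.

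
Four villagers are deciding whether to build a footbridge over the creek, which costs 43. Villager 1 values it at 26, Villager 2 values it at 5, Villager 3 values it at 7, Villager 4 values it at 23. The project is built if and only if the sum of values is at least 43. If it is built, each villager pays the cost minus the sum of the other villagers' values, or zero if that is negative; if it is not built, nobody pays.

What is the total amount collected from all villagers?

Total value 61 ≥ cost 43, so it is built.
Villager 1: others sum to 35; max(0, 43 - 35) = 8.
Villager 2: others sum to 56; max(0, 43 - 56) = 0.
Villager 3: others sum to 54; max(0, 43 - 54) = 0.
Villager 4: others sum to 38; max(0, 43 - 38) = 5.
Total collected = 8 + 0 + 0 + 5 = 13.

13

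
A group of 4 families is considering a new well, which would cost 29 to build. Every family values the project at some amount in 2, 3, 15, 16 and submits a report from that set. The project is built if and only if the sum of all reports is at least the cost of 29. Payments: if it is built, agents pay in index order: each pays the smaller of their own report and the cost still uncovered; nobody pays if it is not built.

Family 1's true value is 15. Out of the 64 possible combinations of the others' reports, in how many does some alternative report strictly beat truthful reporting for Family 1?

Others report (2, 15, 15): truth gives 0; report 2 gives 13 > 0. Violating.
Others report (2, 15, 16): truth gives 0; report 2 gives 13 > 0. Violating.
Others report (2, 16, 15): truth gives 0; report 2 gives 13 > 0. Violating.
Others report (2, 16, 16): truth gives 0; report 2 gives 13 > 0. Violating.
Others report (2, 2, 2): truth gives 0; no alternative beats it.
Others report (2, 2, 3): truth gives 0; no alternative beats it.
(Checking all 64 profiles: 32 have a profitable deviation, 32 do not.)

32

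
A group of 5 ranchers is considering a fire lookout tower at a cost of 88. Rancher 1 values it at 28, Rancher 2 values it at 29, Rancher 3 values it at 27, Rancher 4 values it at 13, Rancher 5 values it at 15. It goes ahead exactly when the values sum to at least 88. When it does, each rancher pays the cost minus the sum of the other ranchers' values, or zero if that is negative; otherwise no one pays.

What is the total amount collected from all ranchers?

12

Total value 112 ≥ cost 88, so it is built.
Rancher 1: others sum to 84; max(0, 88 - 84) = 4.
Rancher 2: others sum to 83; max(0, 88 - 83) = 5.
Rancher 3: others sum to 85; max(0, 88 - 85) = 3.
Rancher 4: others sum to 99; max(0, 88 - 99) = 0.
Rancher 5: others sum to 97; max(0, 88 - 97) = 0.
Total collected = 4 + 5 + 3 + 0 + 0 = 12.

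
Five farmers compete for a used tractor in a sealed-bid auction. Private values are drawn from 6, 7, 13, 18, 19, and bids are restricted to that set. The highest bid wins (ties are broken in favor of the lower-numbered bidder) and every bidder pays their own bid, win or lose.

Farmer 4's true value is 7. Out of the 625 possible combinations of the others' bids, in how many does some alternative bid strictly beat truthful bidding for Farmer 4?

Others bid (6, 6, 6, 13): truth gives -7; bid 6 gives -6 > -7. Violating.
Others bid (6, 6, 6, 18): truth gives -7; bid 6 gives -6 > -7. Violating.
Others bid (6, 6, 6, 19): truth gives -7; bid 6 gives -6 > -7. Violating.
Others bid (6, 6, 7, 6): truth gives -7; bid 6 gives -6 > -7. Violating.
Others bid (6, 6, 6, 6): truth gives 0; no alternative beats it.
Others bid (6, 6, 6, 7): truth gives 0; no alternative beats it.
(Checking all 625 profiles: 623 have a profitable deviation, 2 do not.)

623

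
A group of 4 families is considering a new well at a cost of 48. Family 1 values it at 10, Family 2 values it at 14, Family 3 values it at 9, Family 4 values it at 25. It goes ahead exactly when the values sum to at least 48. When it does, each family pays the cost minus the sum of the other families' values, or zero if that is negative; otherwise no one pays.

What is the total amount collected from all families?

Total value 58 ≥ cost 48, so it is built.
Family 1: others sum to 48; max(0, 48 - 48) = 0.
Family 2: others sum to 44; max(0, 48 - 44) = 4.
Family 3: others sum to 49; max(0, 48 - 49) = 0.
Family 4: others sum to 33; max(0, 48 - 33) = 15.
Total collected = 0 + 4 + 0 + 15 = 19.

19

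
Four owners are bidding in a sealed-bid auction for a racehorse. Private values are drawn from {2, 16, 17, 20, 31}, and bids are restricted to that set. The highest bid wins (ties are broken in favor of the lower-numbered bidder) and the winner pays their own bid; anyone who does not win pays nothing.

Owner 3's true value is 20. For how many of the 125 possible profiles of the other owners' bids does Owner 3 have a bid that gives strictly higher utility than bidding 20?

12

Others bid (2, 2, 2): truth gives 0; bid 16 gives 4 > 0. Violating.
Others bid (2, 2, 16): truth gives 0; bid 16 gives 4 > 0. Violating.
Others bid (2, 2, 17): truth gives 0; bid 17 gives 3 > 0. Violating.
Others bid (2, 16, 2): truth gives 0; bid 17 gives 3 > 0. Violating.
Others bid (2, 2, 20): truth gives 0; no alternative beats it.
Others bid (2, 2, 31): truth gives 0; no alternative beats it.
(Checking all 125 profiles: 12 have a profitable deviation, 113 do not.)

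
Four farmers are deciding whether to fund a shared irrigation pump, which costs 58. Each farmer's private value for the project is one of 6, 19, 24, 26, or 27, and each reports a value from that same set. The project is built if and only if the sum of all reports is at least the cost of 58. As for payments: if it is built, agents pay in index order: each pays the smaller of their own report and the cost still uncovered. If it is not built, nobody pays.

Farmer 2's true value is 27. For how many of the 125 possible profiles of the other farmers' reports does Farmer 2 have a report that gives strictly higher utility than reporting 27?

Others report (6, 6, 24): truth gives 0; report 24 gives 3 > 0. Violating.
Others report (6, 6, 26): truth gives 0; report 24 gives 3 > 0. Violating.
Others report (6, 6, 27): truth gives 0; report 19 gives 8 > 0. Violating.
Others report (6, 19, 19): truth gives 0; report 19 gives 8 > 0. Violating.
Others report (6, 6, 6): truth gives 0; no alternative beats it.
Others report (6, 6, 19): truth gives 0; no alternative beats it.
(Checking all 125 profiles: 121 have a profitable deviation, 4 do not.)

121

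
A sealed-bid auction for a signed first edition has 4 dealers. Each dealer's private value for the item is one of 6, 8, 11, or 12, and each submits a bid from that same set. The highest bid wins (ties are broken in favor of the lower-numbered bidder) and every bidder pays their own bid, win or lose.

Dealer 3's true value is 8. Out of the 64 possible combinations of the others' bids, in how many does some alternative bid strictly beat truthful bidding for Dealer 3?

Others bid (6, 6, 11): truth gives -8; bid 11 gives -3 > -8. Violating.
Others bid (6, 6, 12): truth gives -8; bid 12 gives -4 > -8. Violating.
Others bid (6, 8, 6): truth gives -8; bid 11 gives -3 > -8. Violating.
Others bid (6, 8, 8): truth gives -8; bid 11 gives -3 > -8. Violating.
Others bid (6, 6, 6): truth gives 0; no alternative beats it.
Others bid (6, 6, 8): truth gives 0; no alternative beats it.
(Checking all 64 profiles: 62 have a profitable deviation, 2 do not.)

62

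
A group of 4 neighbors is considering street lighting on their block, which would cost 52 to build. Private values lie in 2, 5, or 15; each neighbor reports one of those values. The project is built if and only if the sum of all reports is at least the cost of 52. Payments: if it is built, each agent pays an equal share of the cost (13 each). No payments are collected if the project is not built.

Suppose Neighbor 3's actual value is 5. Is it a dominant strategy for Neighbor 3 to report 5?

Check each profile of the others' reports and compare truth against every alternative report.
Others report (2, 2, 2): truth gives 0, best alternative gives 0.
Others report (2, 2, 5): truth gives 0, best alternative gives 0.
Others report (2, 2, 15): truth gives 0, best alternative gives 0.
Others report (2, 5, 2): truth gives 0, best alternative gives 0.
Others report (2, 5, 5): truth gives 0, best alternative gives 0.
Others report (2, 5, 15): truth gives 0, best alternative gives 0.
(Remaining 21 profiles checked similarly; truth is weakly best in each.)
In every case the truthful report is at least as good as any alternative, so it is a dominant strategy.

Yes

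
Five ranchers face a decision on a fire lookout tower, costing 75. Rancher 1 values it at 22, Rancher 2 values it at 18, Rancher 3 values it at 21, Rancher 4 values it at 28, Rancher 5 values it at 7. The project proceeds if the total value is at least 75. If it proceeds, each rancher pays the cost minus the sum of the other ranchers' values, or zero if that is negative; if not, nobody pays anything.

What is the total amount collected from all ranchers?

8

Total value 96 ≥ cost 75, so it is built.
Rancher 1: others sum to 74; max(0, 75 - 74) = 1.
Rancher 2: others sum to 78; max(0, 75 - 78) = 0.
Rancher 3: others sum to 75; max(0, 75 - 75) = 0.
Rancher 4: others sum to 68; max(0, 75 - 68) = 7.
Rancher 5: others sum to 89; max(0, 75 - 89) = 0.
Total collected = 1 + 0 + 0 + 7 + 0 = 8.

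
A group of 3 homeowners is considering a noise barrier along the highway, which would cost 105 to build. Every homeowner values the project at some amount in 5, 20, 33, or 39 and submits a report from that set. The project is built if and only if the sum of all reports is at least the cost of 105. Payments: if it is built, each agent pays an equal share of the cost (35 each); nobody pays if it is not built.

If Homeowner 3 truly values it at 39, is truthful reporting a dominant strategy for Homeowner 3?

Check each profile of the others' reports and compare truth against every alternative report.
Others report (33, 33): truth gives 4, best alternative gives 0.
Others report (33, 39): truth gives 4, best alternative gives 4.
Others report (39, 33): truth gives 4, best alternative gives 4.
Others report (39, 39): truth gives 4, best alternative gives 4.
Others report (5, 5): truth gives 0, best alternative gives 0.
Others report (5, 20): truth gives 0, best alternative gives 0.
(Remaining 10 profiles checked similarly; truth is weakly best in each.)
In every case the truthful report is at least as good as any alternative, so it is a dominant strategy.

Yes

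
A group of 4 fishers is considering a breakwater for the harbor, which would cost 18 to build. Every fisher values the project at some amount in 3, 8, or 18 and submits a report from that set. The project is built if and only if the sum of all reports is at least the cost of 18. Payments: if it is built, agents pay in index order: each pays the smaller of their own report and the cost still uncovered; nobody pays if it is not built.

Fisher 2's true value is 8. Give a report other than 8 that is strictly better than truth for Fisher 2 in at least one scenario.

3

Suppose Fisher 1 reports 3, Fisher 3 reports 3 and Fisher 4 reports 18.
Report 8: project built, pays 8, utility 8 - 8 = 0.
Report 3: project built, pays 3, utility 8 - 3 = 5.
So reporting 3 beats truth here (5 > 0).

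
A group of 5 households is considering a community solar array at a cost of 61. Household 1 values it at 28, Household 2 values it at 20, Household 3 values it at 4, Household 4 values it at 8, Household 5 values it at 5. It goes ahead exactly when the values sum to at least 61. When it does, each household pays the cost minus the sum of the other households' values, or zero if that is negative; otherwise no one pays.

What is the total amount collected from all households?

Total value 65 ≥ cost 61, so it is built.
Household 1: others sum to 37; max(0, 61 - 37) = 24.
Household 2: others sum to 45; max(0, 61 - 45) = 16.
Household 3: others sum to 61; max(0, 61 - 61) = 0.
Household 4: others sum to 57; max(0, 61 - 57) = 4.
Household 5: others sum to 60; max(0, 61 - 60) = 1.
Total collected = 24 + 16 + 0 + 4 + 1 = 45.

45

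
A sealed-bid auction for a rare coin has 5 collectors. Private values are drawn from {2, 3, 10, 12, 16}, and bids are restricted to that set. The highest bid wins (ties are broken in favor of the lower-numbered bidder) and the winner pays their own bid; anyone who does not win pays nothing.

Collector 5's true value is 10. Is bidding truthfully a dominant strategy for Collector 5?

No

Consider the case where Collector 1 bids 2, Collector 2 bids 2, Collector 3 bids 2 and Collector 4 bids 2.
Truthful bid 10: wins, pays 10, utility 10 - 10 = 0.
Bid 3 instead: wins, pays 3, utility 10 - 3 = 7.
Since 7 > 0, bidding 3 is strictly better here, so truthful bidding is not dominant.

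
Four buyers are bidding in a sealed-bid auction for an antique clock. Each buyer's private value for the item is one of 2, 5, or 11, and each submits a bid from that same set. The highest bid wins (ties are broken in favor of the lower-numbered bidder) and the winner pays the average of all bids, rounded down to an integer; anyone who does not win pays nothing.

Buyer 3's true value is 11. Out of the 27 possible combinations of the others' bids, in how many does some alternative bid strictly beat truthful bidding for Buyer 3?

Others bid (2, 2, 2): truth gives 7; bid 5 gives 9 > 7. Violating.
Others bid (2, 2, 5): truth gives 6; bid 5 gives 8 > 6. Violating.
Others bid (2, 2, 11): truth gives 5; no alternative beats it.
Others bid (2, 5, 2): truth gives 6; no alternative beats it.
(Checking all 27 profiles: 2 have a profitable deviation, 25 do not.)

2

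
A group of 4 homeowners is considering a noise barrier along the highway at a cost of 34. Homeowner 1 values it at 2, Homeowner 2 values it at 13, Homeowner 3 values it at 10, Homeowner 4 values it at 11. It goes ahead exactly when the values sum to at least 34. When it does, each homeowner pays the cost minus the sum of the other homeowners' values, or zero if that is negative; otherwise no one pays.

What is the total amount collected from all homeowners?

28

Total value 36 ≥ cost 34, so it is built.
Homeowner 1: others sum to 34; max(0, 34 - 34) = 0.
Homeowner 2: others sum to 23; max(0, 34 - 23) = 11.
Homeowner 3: others sum to 26; max(0, 34 - 26) = 8.
Homeowner 4: others sum to 25; max(0, 34 - 25) = 9.
Total collected = 0 + 11 + 8 + 9 = 28.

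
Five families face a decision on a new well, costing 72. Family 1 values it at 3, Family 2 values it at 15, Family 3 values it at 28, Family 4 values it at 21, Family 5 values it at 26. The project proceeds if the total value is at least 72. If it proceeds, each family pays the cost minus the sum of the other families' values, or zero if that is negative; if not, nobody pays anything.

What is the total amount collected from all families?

12

Total value 93 ≥ cost 72, so it is built.
Family 1: others sum to 90; max(0, 72 - 90) = 0.
Family 2: others sum to 78; max(0, 72 - 78) = 0.
Family 3: others sum to 65; max(0, 72 - 65) = 7.
Family 4: others sum to 72; max(0, 72 - 72) = 0.
Family 5: others sum to 67; max(0, 72 - 67) = 5.
Total collected = 0 + 0 + 7 + 0 + 5 = 12.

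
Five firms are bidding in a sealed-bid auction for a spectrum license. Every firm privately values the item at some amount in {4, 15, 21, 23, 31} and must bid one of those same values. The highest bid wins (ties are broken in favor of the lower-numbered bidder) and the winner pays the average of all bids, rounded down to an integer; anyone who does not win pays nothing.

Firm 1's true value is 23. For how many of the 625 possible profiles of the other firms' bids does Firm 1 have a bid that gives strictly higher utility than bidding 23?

216

Others bid (4, 4, 4, 4): truth gives 16; bid 4 gives 19 > 16. Violating.
Others bid (4, 4, 4, 15): truth gives 13; bid 15 gives 15 > 13. Violating.
Others bid (4, 4, 4, 21): truth gives 12; bid 21 gives 13 > 12. Violating.
Others bid (4, 4, 4, 31): truth gives 0; bid 31 gives 9 > 0. Violating.
Others bid (4, 4, 4, 23): truth gives 12; no alternative beats it.
Others bid (4, 4, 15, 21): truth gives 10; no alternative beats it.
(Checking all 625 profiles: 216 have a profitable deviation, 409 do not.)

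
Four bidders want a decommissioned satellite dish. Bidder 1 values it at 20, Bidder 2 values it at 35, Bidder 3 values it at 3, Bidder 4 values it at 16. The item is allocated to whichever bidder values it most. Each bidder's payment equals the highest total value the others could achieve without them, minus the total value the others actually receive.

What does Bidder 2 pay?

Bidder 2 has the highest value and receives the item.
Without Bidder 2, the item would go to the next-highest value, 20, so the others could achieve 20.
With Bidder 2 present and winning, the others receive nothing, so their total is 0.
Payment = 20 - 0 = 20.

20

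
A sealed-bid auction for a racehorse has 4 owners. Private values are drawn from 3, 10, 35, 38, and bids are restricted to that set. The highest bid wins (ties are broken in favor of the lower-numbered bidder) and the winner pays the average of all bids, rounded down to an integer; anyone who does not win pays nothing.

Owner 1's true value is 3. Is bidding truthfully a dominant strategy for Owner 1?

Yes

Check each profile of the others' bids and compare truth against every alternative bid.
Others bid (10, 10, 10): truth gives 0, best alternative gives -7.
Others bid (3, 10, 10): truth gives 0, best alternative gives -5.
Others bid (10, 3, 10): truth gives 0, best alternative gives -5.
Others bid (10, 10, 3): truth gives 0, best alternative gives -5.
Others bid (3, 3, 10): truth gives 0, best alternative gives -3.
Others bid (3, 10, 3): truth gives 0, best alternative gives -3.
(Remaining 58 profiles checked similarly; truth is weakly best in each.)
In every case the truthful bid is at least as good as any alternative, so it is a dominant strategy.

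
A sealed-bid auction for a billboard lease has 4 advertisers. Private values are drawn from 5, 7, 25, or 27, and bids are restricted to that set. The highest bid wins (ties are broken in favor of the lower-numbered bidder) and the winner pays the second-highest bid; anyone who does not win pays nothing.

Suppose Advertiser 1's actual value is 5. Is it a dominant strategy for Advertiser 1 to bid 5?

Yes

Check each profile of the others' bids and compare truth against every alternative bid.
Others bid (5, 5, 7): truth gives 0, best alternative gives -2.
Others bid (5, 7, 5): truth gives 0, best alternative gives -2.
Others bid (5, 7, 7): truth gives 0, best alternative gives -2.
Others bid (7, 5, 5): truth gives 0, best alternative gives -2.
Others bid (7, 5, 7): truth gives 0, best alternative gives -2.
Others bid (7, 7, 5): truth gives 0, best alternative gives -2.
(Remaining 58 profiles checked similarly; truth is weakly best in each.)
In every case the truthful bid is at least as good as any alternative, so it is a dominant strategy.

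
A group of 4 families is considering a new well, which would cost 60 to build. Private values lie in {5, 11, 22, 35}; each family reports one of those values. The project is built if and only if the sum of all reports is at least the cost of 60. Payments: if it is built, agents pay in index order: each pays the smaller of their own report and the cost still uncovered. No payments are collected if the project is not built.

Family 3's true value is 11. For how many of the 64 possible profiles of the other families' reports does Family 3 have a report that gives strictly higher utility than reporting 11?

Others report (5, 22, 35): truth gives 0; report 5 gives 6 > 0. Violating.
Others report (5, 35, 22): truth gives 0; report 5 gives 6 > 0. Violating.
Others report (5, 35, 35): truth gives 0; report 5 gives 6 > 0. Violating.
Others report (11, 11, 35): truth gives 0; report 5 gives 6 > 0. Violating.
Others report (5, 5, 5): truth gives 0; no alternative beats it.
Others report (5, 5, 11): truth gives 0; no alternative beats it.
(Checking all 64 profiles: 20 have a profitable deviation, 44 do not.)

20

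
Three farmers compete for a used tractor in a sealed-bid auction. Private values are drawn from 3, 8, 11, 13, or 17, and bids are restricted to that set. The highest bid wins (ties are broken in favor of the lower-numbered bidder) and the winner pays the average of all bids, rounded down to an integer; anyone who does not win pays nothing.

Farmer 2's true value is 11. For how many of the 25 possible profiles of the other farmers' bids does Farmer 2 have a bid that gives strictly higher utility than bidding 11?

Others bid (3, 3): truth gives 6; bid 8 gives 7 > 6. Violating.
Others bid (3, 8): truth gives 4; bid 8 gives 5 > 4. Violating.
Others bid (3, 13): truth gives 0; bid 13 gives 2 > 0. Violating.
Others bid (11, 3): truth gives 0; bid 13 gives 2 > 0. Violating.
Others bid (3, 11): truth gives 3; no alternative beats it.
Others bid (3, 17): truth gives 0; no alternative beats it.
(Checking all 25 profiles: 5 have a profitable deviation, 20 do not.)

5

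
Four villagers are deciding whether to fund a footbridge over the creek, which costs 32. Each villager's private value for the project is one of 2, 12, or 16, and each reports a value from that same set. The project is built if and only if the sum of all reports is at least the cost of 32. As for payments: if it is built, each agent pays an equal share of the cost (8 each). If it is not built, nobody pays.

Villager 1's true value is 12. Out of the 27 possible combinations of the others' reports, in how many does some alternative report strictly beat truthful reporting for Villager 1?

3

Others report (2, 2, 12): truth gives 0; report 16 gives 4 > 0. Violating.
Others report (2, 12, 2): truth gives 0; report 16 gives 4 > 0. Violating.
Others report (12, 2, 2): truth gives 0; report 16 gives 4 > 0. Violating.
Others report (2, 2, 2): truth gives 0; no alternative beats it.
Others report (2, 2, 16): truth gives 4; no alternative beats it.
(Checking all 27 profiles: 3 have a profitable deviation, 24 do not.)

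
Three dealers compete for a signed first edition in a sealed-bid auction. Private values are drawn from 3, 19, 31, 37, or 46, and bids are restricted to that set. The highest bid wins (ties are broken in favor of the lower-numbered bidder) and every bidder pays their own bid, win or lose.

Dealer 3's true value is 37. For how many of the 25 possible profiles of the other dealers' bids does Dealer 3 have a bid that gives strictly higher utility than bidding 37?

20

Others bid (3, 3): truth gives 0; bid 19 gives 18 > 0. Violating.
Others bid (3, 19): truth gives 0; bid 31 gives 6 > 0. Violating.
Others bid (3, 37): truth gives -37; bid 3 gives -3 > -37. Violating.
Others bid (3, 46): truth gives -37; bid 3 gives -3 > -37. Violating.
Others bid (3, 31): truth gives 0; no alternative beats it.
Others bid (19, 31): truth gives 0; no alternative beats it.
(Checking all 25 profiles: 20 have a profitable deviation, 5 do not.)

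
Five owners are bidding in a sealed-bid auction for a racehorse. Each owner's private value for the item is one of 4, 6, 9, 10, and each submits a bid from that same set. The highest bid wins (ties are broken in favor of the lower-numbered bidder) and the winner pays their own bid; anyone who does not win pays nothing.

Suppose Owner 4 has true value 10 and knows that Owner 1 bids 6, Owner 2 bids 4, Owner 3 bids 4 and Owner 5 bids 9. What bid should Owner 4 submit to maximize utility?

Bid 4: loses, pays 0, utility 0.
Bid 6: loses, pays 0, utility 0.
Bid 9: wins, pays 9, utility 10 - 9 = 1.
Bid 10: wins, pays 10, utility 10 - 10 = 0.
The best choice is 9 with utility 1.

9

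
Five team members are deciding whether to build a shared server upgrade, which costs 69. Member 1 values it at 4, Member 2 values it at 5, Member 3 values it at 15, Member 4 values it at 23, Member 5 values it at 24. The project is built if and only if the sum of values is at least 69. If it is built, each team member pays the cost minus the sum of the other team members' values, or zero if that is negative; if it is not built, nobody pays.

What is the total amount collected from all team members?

61

Total value 71 ≥ cost 69, so it is built.
Member 1: others sum to 67; max(0, 69 - 67) = 2.
Member 2: others sum to 66; max(0, 69 - 66) = 3.
Member 3: others sum to 56; max(0, 69 - 56) = 13.
Member 4: others sum to 48; max(0, 69 - 48) = 21.
Member 5: others sum to 47; max(0, 69 - 47) = 22.
Total collected = 2 + 3 + 13 + 21 + 22 = 61.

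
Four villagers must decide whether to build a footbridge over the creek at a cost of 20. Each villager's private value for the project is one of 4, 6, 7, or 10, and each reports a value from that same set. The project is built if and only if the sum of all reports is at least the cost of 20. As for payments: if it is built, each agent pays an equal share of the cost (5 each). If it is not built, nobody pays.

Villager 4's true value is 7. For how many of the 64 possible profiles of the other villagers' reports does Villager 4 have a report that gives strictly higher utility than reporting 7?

1

Others report (4, 4, 4): truth gives 0; report 10 gives 2 > 0. Violating.
Others report (4, 4, 6): truth gives 2; no alternative beats it.
Others report (4, 4, 7): truth gives 2; no alternative beats it.
(Checking all 64 profiles: 1 has a profitable deviation, 63 do not.)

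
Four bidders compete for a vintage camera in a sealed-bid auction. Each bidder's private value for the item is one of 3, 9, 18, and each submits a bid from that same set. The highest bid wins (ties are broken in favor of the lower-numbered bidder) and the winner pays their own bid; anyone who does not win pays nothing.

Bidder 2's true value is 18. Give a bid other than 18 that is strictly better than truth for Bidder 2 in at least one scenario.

9

Suppose Bidder 1 bids 3, Bidder 3 bids 3 and Bidder 4 bids 3.
Bid 18: wins, pays 18, utility 18 - 18 = 0.
Bid 9: wins, pays 9, utility 18 - 9 = 9.
So bidding 9 beats truth here (9 > 0).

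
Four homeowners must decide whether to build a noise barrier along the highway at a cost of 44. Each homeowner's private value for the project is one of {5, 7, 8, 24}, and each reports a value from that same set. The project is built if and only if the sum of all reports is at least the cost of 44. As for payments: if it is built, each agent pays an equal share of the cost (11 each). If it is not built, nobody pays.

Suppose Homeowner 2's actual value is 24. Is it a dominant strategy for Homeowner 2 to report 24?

Check each profile of the others' reports and compare truth against every alternative report.
Others report (5, 5, 24): truth gives 13, best alternative gives 0.
Others report (5, 7, 8): truth gives 13, best alternative gives 0.
Others report (5, 8, 7): truth gives 13, best alternative gives 0.
Others report (5, 8, 8): truth gives 13, best alternative gives 0.
Others report (5, 24, 5): truth gives 13, best alternative gives 0.
Others report (7, 5, 8): truth gives 13, best alternative gives 0.
(Remaining 58 profiles checked similarly; truth is weakly best in each.)
In every case the truthful report is at least as good as any alternative, so it is a dominant strategy.

Yes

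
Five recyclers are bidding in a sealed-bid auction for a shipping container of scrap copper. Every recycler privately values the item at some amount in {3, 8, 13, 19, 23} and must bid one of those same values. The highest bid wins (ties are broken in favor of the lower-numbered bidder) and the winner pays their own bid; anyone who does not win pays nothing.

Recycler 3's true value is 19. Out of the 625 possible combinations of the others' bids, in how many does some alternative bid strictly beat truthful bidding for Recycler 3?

36

Others bid (3, 3, 3, 3): truth gives 0; bid 8 gives 11 > 0. Violating.
Others bid (3, 3, 3, 8): truth gives 0; bid 8 gives 11 > 0. Violating.
Others bid (3, 3, 3, 13): truth gives 0; bid 13 gives 6 > 0. Violating.
Others bid (3, 3, 8, 3): truth gives 0; bid 8 gives 11 > 0. Violating.
Others bid (3, 3, 3, 19): truth gives 0; no alternative beats it.
Others bid (3, 3, 3, 23): truth gives 0; no alternative beats it.
(Checking all 625 profiles: 36 have a profitable deviation, 589 do not.)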